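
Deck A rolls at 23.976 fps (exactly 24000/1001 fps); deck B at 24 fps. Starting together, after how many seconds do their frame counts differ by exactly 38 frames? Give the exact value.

19019/12 seconds

The gap grows by |24 − 24000/1001| = 24/1001 frames per second.
Time for a 38-frame gap: 38 ÷ (24/1001) = 19019/12 s.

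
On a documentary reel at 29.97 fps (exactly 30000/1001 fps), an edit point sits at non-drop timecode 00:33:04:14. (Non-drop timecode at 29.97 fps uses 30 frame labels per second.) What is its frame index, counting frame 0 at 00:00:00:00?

59534

Total seconds to the label: (0 × 3600 + 33 × 60 + 4) = 1984.
Frame index = 1984 × 30 + 14 = 59534.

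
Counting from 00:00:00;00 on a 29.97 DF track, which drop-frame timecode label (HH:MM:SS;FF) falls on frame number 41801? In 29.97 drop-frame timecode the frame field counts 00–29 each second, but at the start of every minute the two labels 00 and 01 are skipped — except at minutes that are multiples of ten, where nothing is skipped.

00:23:14;23

Ten DF minutes hold 17982 frames, so frame 41801 lies in block 2 (frames 35964–53945) with 5837 frames into that block.
The block's first minute is 1800 frames and the rest 1798 each; 5837 frames reaches minute 3, so 2 × 18 + 3 × 2 = 42 labels have been skipped so far.
Adding those back, label number 41801 + 42 = 41843 at 30 labels/s is 1394 s + 23 f = 0 h 23 min 14 s frame 23, i.e. 00:23:14;23.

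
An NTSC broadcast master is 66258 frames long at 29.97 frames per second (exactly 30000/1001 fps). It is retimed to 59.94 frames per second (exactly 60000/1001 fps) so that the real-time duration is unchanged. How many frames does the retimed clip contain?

132516 frames

Frames at target rate = 66258 × (60000/1001) / (30000/1001) = 132516.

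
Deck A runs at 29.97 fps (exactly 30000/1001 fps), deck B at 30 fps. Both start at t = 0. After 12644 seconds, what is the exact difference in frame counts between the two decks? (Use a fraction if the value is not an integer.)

A emits 30000/1001 × 12644 = 379320000/1001 frames; B emits 30 × 12644 = 379320.
Difference = 379320/1001 frames (≈ 378.9411); B is ahead of A.

379320/1001 frames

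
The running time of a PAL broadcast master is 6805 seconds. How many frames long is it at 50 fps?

Frames = 6805 × 50 = 340250.

340250 frames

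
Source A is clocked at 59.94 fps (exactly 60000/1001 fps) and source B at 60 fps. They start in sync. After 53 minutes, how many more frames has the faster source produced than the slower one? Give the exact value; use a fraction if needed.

190800/1001 frames

53 min = 3180 s.
A emits 60000/1001 × 3180 = 190800000/1001 frames; B emits 60 × 3180 = 190800.
Difference = 190800/1001 frames (≈ 190.6094); B is ahead of A.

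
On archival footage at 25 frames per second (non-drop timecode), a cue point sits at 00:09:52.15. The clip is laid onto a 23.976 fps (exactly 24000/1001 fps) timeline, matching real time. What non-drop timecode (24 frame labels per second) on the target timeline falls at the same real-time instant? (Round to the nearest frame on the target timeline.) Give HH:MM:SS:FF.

Source frame index: (0×3600 + 9×60 + 52) × 25 + 15 = 14815.
Real time: 14815 / (25) = 2963/5 s.
Target frame: (2963/5) × (24000/1001) = 14222400/1001 ≈ 14208.192 → 14208.
At 24 labels/s: frame 14208 → 00:09:52:00.

00:09:52:00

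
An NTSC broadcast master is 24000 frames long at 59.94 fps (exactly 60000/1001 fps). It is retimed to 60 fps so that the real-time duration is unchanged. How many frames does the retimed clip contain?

24024 frames

Target frames = source frames × (target rate / source rate) = 24000 × (60)/(60000/1001) = 24000 × 1001/1000 = 24024.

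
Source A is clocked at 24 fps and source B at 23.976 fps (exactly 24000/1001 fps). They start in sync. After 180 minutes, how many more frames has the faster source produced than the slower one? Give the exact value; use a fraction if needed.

259200/1001 frames

180 min = 10800 s.
A emits 24 × 10800 = 259200 frames; B emits 24000/1001 × 10800 = 259200000/1001.
Difference = 259200/1001 frames (≈ 258.9411); B is behind A.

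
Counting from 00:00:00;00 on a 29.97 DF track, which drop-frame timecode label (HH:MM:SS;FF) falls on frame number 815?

00:00:27;05

Each 10-minute DF block holds 10 × 60 × 30 − 9 × 2 = 17982 frames. 815 ÷ 17982 → 0 full blocks, remainder 815.
Within the partial block the first minute is 1800 frames and each further minute 1798, so 0 further minute boundaries passed. Total skipped labels = 18 × 0 + 2 × 0 = 0.
Non-drop label index = 815 + 0 = 815; at 30 labels/s that is 00:00:27:05, i.e. DF 00:00:27;05.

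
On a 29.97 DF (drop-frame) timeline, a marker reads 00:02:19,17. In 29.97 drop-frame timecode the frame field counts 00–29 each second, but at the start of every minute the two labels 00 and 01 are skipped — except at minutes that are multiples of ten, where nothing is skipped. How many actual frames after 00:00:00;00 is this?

4183

As if non-drop at 30 labels/s: (0 × 3600 + 2 × 60 + 19) × 30 + 17 = 4187.
Minute boundaries passed: 2; those not divisible by 10: 2 − 0 = 2; dropped labels = 2 × 2 = 4.
Actual frame index = 4187 − 4 = 4183.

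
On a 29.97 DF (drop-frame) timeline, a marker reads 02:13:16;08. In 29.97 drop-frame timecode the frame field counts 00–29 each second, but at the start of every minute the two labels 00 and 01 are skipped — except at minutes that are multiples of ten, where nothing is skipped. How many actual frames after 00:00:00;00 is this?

239648

As if non-drop at 30 labels/s: (2 × 3600 + 13 × 60 + 16) × 30 + 8 = 239888.
Minute boundaries passed: 133; those not divisible by 10: 133 − 13 = 120; dropped labels = 2 × 120 = 240.
Actual frame index = 239888 − 240 = 239648.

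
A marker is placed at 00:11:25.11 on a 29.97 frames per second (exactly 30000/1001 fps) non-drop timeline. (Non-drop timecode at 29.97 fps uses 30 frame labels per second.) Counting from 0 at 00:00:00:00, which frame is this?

frame 20561

Total seconds to the label: (0 × 3600 + 11 × 60 + 25) = 685.
Frame index = 685 × 30 + 11 = 20561.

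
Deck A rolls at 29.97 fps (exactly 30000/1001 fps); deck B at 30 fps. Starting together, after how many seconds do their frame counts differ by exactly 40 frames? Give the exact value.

The gap grows by |30 − 30000/1001| = 30/1001 frames per second.
Time for a 40-frame gap: 40 ÷ (30/1001) = 4004/3 s.

4004/3 seconds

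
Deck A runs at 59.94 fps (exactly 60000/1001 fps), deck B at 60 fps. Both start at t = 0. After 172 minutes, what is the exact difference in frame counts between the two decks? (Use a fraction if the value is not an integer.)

619200/1001 frames

172 min = 10320 s.
A emits 60000/1001 × 10320 = 619200000/1001 frames; B emits 60 × 10320 = 619200.
Difference = 619200/1001 frames (≈ 618.5814); B is ahead of A.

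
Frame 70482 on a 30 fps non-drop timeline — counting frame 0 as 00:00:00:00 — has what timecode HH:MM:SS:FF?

70482 ÷ 30 = 2349 full seconds, remainder 12 frames.
2349 s = 0 h 39 min 9 s.
Timecode: 00:39:09:12.

00:39:09:12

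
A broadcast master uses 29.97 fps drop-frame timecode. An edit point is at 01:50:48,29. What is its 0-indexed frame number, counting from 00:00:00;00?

As if non-drop at 30 labels/s: (1 × 3600 + 50 × 60 + 48) × 30 + 29 = 199469.
Minute boundaries passed: 110; those not divisible by 10: 110 − 11 = 99; dropped labels = 2 × 99 = 198.
Actual frame index = 199469 − 198 = 199271.

199271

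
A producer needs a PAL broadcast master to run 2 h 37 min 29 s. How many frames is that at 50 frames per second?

2 h 37 min 29 s = 9449 s.
Frames = 9449 × 50 = 472450.

472450 frames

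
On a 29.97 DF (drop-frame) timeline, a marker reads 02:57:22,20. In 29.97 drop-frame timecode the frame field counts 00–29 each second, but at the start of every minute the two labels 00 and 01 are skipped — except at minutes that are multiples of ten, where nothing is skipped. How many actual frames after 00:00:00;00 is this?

318960

As if non-drop at 30 labels/s: (2 × 3600 + 57 × 60 + 22) × 30 + 20 = 319280.
Minute boundaries passed: 177; those not divisible by 10: 177 − 17 = 160; dropped labels = 2 × 160 = 320.
Actual frame index = 319280 − 320 = 318960.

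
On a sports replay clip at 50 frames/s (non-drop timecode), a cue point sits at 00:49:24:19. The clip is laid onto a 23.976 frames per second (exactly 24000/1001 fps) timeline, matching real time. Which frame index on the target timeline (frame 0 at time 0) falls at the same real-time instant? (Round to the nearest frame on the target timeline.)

frame 71074

Source frame index: (0×3600 + 49×60 + 24) × 50 + 19 = 148219.
Real time: 148219 / (50) = 148219/50 s.
Target frame: (148219/50) × (24000/1001) = 71145120/1001 ≈ 71074.046 → 71074.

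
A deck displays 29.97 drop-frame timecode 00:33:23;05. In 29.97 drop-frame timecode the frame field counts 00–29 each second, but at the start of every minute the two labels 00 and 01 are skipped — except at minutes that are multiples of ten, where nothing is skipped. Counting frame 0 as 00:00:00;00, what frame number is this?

Complete 10-minute blocks: 3, each 17982 frames → 53946.
Remaining 3 whole minutes in the current block: 1800 + 2 × 1798 = 5396 frames.
Within the current minute: 23 × 30 + 5 − 2 = 693 (labels ;00/;01 skipped at this minute). Total = 53946 + 5396 + 693 = 60035.

60035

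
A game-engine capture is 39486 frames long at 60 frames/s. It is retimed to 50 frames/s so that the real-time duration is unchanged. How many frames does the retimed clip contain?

Target frames = source frames × (target rate / source rate) = 39486 × (50)/(60) = 39486 × 5/6 = 32905.

32905 frames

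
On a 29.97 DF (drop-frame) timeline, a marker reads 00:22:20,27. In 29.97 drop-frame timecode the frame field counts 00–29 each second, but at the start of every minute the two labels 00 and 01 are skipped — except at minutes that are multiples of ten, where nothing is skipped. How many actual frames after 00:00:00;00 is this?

As if non-drop at 30 labels/s: (0 × 3600 + 22 × 60 + 20) × 30 + 27 = 40227.
Minute boundaries passed: 22; those not divisible by 10: 22 − 2 = 20; dropped labels = 2 × 20 = 40.
Actual frame index = 40227 − 40 = 40187.

40187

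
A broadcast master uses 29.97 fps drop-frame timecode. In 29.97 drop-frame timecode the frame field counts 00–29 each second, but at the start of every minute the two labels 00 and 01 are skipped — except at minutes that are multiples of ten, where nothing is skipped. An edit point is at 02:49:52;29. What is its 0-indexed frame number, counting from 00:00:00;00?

305483

Complete 10-minute blocks: 16, each 17982 frames → 287712.
Remaining 9 whole minutes in the current block: 1800 + 8 × 1798 = 16184 frames.
Within the current minute: 52 × 30 + 29 − 2 = 1587 (labels ;00/;01 skipped at this minute). Total = 287712 + 16184 + 1587 = 305483.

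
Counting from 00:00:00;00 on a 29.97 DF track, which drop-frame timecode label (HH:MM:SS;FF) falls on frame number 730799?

06:46:24;11

Each 10-minute DF block holds 10 × 60 × 30 − 9 × 2 = 17982 frames. 730799 ÷ 17982 → 40 full blocks, remainder 11519.
Within the partial block the first minute is 1800 frames and each further minute 1798, so 6 further minute boundaries passed. Total skipped labels = 18 × 40 + 2 × 6 = 732.
Non-drop label index = 730799 + 732 = 731531; at 30 labels/s that is 06:46:24:11, i.e. DF 06:46:24;11.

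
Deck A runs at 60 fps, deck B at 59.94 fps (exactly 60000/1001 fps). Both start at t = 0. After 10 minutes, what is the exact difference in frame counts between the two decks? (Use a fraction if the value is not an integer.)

36000/1001 frames

10 min = 600 s.
A emits 60 × 600 = 36000 frames; B emits 60000/1001 × 600 = 36000000/1001.
Difference = 36000/1001 frames (≈ 35.9640); B is behind A.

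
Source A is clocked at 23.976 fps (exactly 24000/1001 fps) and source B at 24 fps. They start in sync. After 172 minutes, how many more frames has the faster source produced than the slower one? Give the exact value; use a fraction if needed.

172 min = 10320 s.
A emits 24000/1001 × 10320 = 247680000/1001 frames; B emits 24 × 10320 = 247680.
Difference = 247680/1001 frames (≈ 247.4326); B is ahead of A.

247680/1001 frames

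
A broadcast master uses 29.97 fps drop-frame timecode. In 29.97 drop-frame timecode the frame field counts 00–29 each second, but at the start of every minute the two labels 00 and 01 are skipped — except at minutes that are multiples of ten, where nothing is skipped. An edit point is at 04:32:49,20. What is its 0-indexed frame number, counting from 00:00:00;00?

490600

Complete 10-minute blocks: 27, each 17982 frames → 485514.
Remaining 2 whole minutes in the current block: 1800 + 1 × 1798 = 3598 frames.
Within the current minute: 49 × 30 + 20 − 2 = 1488 (labels ;00/;01 skipped at this minute). Total = 485514 + 3598 + 1488 = 490600.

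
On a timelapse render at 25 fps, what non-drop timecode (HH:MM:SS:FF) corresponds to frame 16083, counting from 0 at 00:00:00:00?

16083 ÷ 25 = 643 full seconds, remainder 8 frames.
643 s = 0 h 10 min 43 s.
Timecode: 00:10:43:08.

00:10:43:08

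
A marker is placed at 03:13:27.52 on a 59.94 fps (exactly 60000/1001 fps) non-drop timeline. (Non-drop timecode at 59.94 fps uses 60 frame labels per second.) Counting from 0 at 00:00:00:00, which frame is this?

Total seconds to the label: (3 × 3600 + 13 × 60 + 27) = 11607.
Frame index = 11607 × 60 + 52 = 696472.

frame 696472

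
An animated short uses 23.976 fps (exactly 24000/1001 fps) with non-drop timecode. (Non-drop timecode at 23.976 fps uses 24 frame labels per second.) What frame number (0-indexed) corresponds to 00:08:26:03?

Total seconds to the label: (0 × 3600 + 8 × 60 + 26) = 506.
Frame index = 506 × 24 + 3 = 12147.

12147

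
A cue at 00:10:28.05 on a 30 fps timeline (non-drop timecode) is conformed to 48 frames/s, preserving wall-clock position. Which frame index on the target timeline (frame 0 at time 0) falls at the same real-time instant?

frame 30152

Source frame index: (0×3600 + 10×60 + 28) × 30 + 5 = 18845.
Real time: 18845 / (30) = 3769/6 s.
Target frame: (3769/6) × (48) = 30152.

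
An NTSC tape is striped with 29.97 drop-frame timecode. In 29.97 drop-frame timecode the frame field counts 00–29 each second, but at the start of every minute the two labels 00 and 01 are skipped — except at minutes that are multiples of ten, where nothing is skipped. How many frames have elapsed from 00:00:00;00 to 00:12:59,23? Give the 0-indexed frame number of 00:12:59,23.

23371

Complete 10-minute blocks: 1, each 17982 frames → 17982.
Remaining 2 whole minutes in the current block: 1800 + 1 × 1798 = 3598 frames.
Within the current minute: 59 × 30 + 23 − 2 = 1791 (labels ;00/;01 skipped at this minute). Total = 17982 + 3598 + 1791 = 23371.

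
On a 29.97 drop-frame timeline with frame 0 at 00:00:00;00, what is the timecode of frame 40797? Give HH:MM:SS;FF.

00:22:41;07

Ten DF minutes hold 17982 frames, so frame 40797 lies in block 2 (frames 35964–53945) with 4833 frames into that block.
The block's first minute is 1800 frames and the rest 1798 each; 4833 frames reaches minute 2, so 2 × 18 + 2 × 2 = 40 labels have been skipped so far.
Adding those back, label number 40797 + 40 = 40837 at 30 labels/s is 1361 s + 7 f = 0 h 22 min 41 s frame 7, i.e. 00:22:41;07.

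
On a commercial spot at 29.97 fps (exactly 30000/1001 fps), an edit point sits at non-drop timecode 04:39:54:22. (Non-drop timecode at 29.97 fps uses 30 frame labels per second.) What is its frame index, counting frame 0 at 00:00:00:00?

Total seconds to the label: (4 × 3600 + 39 × 60 + 54) = 16794.
Frame index = 16794 × 30 + 22 = 503842.

503842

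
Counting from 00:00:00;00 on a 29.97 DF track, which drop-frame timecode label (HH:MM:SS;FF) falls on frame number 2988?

00:01:39;20

Each 10-minute DF block holds 10 × 60 × 30 − 9 × 2 = 17982 frames. 2988 ÷ 17982 → 0 full blocks, remainder 2988.
Within the partial block the first minute is 1800 frames and each further minute 1798, so 1 further minute boundary passed. Total skipped labels = 18 × 0 + 2 × 1 = 2.
Non-drop label index = 2988 + 2 = 2990; at 30 labels/s that is 00:01:39:20, i.e. DF 00:01:39;20.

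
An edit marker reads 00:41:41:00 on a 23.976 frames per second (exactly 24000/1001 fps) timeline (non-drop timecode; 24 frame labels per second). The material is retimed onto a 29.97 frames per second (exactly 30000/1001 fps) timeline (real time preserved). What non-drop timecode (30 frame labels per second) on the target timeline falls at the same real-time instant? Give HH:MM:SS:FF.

Source frame index: (0×3600 + 41×60 + 41) × 24 + 0 = 60024.
Real time: 60024 / (24000/1001) = 2503501/1000 s.
Target frame: (2503501/1000) × (30000/1001) = 75030.
At 30 labels/s: frame 75030 → 00:41:41:00.

00:41:41:00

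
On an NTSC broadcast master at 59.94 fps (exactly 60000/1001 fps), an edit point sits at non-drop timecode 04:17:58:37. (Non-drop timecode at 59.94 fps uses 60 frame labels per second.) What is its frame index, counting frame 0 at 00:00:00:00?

Total seconds to the label: (4 × 3600 + 17 × 60 + 58) = 15478.
Frame index = 15478 × 60 + 37 = 928717.

928717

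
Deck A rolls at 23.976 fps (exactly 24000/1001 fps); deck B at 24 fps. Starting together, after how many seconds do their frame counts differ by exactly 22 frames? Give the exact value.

11011/12 seconds

The gap grows by |24 − 24000/1001| = 24/1001 frames per second.
Time for a 22-frame gap: 22 ÷ (24/1001) = 11011/12 s.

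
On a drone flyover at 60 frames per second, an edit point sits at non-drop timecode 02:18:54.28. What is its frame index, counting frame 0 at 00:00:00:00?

frame 500068

Total seconds to the label: (2 × 3600 + 18 × 60 + 54) = 8334.
Frame index = 8334 × 60 + 28 = 500068.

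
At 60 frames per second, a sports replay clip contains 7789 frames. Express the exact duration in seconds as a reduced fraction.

7789/60 seconds

Running time = 7789 ÷ (60) = 7789 × 1/60 = 7789/60 s.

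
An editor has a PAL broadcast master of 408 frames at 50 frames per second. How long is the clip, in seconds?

8.16 seconds

Running time = 408 / (50) = 8.16 s.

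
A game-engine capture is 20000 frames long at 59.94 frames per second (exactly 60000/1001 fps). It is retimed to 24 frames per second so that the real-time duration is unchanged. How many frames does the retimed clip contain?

8008 frames

Target frames = source frames × (target rate / source rate) = 20000 × (24)/(60000/1001) = 20000 × 1001/2500 = 8008.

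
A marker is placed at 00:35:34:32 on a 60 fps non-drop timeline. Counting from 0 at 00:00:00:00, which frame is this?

frame 128072

Total seconds to the label: (0 × 3600 + 35 × 60 + 34) = 2134.
Frame index = 2134 × 60 + 32 = 128072.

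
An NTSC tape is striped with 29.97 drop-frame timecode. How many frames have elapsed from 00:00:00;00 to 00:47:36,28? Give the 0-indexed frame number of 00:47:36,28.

As if non-drop at 30 labels/s: (0 × 3600 + 47 × 60 + 36) × 30 + 28 = 85708.
Minute boundaries passed: 47; those not divisible by 10: 47 − 4 = 43; dropped labels = 2 × 43 = 86.
Actual frame index = 85708 − 86 = 85622.

85622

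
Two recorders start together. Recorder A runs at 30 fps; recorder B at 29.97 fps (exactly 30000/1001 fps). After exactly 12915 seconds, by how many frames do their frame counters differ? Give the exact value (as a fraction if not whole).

A emits 30 × 12915 = 387450 frames; B emits 30000/1001 × 12915 = 55350000/143.
Difference = 55350/143 frames (≈ 387.0629); B is behind A.

55350/143 frames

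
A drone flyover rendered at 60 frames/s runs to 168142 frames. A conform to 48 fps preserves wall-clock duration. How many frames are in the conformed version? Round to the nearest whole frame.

Frames at target rate = 168142 × (48) / (60) = 672568/5 ≈ 134513.600.
Nearest whole frame: 134514.

134514 frames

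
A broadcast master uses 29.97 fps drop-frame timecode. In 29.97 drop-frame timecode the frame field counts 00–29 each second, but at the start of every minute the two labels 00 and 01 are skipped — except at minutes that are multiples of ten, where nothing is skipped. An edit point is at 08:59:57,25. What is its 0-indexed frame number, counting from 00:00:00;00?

As if non-drop at 30 labels/s: (8 × 3600 + 59 × 60 + 57) × 30 + 25 = 971935.
Minute boundaries passed: 539; those not divisible by 10: 539 − 53 = 486; dropped labels = 2 × 486 = 972.
Actual frame index = 971935 − 972 = 970963.

970963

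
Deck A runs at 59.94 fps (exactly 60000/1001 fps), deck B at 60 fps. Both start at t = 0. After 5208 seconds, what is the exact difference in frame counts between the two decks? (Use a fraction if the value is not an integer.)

44640/143 frames

A emits 60000/1001 × 5208 = 44640000/143 frames; B emits 60 × 5208 = 312480.
Difference = 44640/143 frames (≈ 312.1678); B is ahead of A.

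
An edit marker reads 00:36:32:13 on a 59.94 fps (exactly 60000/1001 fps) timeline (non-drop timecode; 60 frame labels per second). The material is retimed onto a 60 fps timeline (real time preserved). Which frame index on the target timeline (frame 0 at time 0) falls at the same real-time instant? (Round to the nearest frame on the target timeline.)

frame 131665

Source frame index: (0×3600 + 36×60 + 32) × 60 + 13 = 131533.
Real time: 131533 / (60000/1001) = 131664533/60000 s.
Target frame: (131664533/60000) × (60) = 131664533/1000 ≈ 131664.533 → 131665.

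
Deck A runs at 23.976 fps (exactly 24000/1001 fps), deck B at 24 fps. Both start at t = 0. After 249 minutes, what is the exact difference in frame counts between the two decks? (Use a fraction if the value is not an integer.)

358560/1001 frames

249 min = 14940 s.
A emits 24000/1001 × 14940 = 358560000/1001 frames; B emits 24 × 14940 = 358560.
Difference = 358560/1001 frames (≈ 358.2018); B is ahead of A.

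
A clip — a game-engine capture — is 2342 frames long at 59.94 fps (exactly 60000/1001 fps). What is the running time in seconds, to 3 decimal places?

Running time = 2342 × 1001/60000 = 1172171/30000 s ≈ 39.072 s.

39.072 seconds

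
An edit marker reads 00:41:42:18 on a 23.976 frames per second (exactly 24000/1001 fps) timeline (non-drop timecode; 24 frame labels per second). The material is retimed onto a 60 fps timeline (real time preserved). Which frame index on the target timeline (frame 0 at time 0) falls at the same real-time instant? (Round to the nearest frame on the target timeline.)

frame 150315

Source frame index: (0×3600 + 41×60 + 42) × 24 + 18 = 60066.
Real time: 60066 / (24000/1001) = 10021011/4000 s.
Target frame: (10021011/4000) × (60) = 30063033/200 ≈ 150315.165 → 150315.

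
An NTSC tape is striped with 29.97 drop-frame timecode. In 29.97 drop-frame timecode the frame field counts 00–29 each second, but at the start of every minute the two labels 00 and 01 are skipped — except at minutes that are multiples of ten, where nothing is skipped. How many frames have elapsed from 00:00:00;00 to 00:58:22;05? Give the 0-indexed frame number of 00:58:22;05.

104959

As if non-drop at 30 labels/s: (0 × 3600 + 58 × 60 + 22) × 30 + 5 = 105065.
Minute boundaries passed: 58; those not divisible by 10: 58 − 5 = 53; dropped labels = 2 × 53 = 106.
Actual frame index = 105065 − 106 = 104959.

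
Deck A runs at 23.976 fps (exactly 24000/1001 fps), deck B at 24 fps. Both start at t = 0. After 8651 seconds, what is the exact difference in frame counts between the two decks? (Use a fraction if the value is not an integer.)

A emits 24000/1001 × 8651 = 207624000/1001 frames; B emits 24 × 8651 = 207624.
Difference = 207624/1001 frames (≈ 207.4166); B is ahead of A.

207624/1001 frames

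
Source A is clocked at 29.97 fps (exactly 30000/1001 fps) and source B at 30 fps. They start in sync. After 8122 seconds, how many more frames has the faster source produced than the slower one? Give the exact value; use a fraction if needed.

A emits 30000/1001 × 8122 = 243660000/1001 frames; B emits 30 × 8122 = 243660.
Difference = 243660/1001 frames (≈ 243.4166); B is ahead of A.

243660/1001 frames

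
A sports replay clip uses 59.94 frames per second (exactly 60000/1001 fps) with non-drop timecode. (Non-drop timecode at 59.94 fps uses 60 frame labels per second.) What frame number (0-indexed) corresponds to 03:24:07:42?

Total seconds to the label: (3 × 3600 + 24 × 60 + 7) = 12247.
Frame index = 12247 × 60 + 42 = 734862.

frame 734862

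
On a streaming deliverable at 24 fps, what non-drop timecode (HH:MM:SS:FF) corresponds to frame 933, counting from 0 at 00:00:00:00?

933 ÷ 24 = 38 full seconds, remainder 21 frames.
38 s = 0 h 0 min 38 s.
Timecode: 00:00:38:21.

00:00:38:21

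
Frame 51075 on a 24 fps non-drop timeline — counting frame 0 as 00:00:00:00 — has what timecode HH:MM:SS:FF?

00:35:28:03

51075 ÷ 24 = 2128 full seconds, remainder 3 frames.
2128 s = 0 h 35 min 28 s.
Timecode: 00:35:28:03.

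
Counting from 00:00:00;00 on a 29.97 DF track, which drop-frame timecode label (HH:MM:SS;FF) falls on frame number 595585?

05:31:12;21

Ten DF minutes hold 17982 frames, so frame 595585 lies in block 33 (frames 593406–611387) with 2179 frames into that block.
The block's first minute is 1800 frames and the rest 1798 each; 2179 frames reaches minute 1, so 33 × 18 + 1 × 2 = 596 labels have been skipped so far.
Adding those back, label number 595585 + 596 = 596181 at 30 labels/s is 19872 s + 21 f = 5 h 31 min 12 s frame 21, i.e. 05:31:12;21.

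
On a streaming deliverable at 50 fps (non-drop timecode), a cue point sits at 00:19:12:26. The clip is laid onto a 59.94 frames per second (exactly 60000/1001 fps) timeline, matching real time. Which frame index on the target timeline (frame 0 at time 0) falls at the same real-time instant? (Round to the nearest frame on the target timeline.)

frame 69082

Source frame index: (0×3600 + 19×60 + 12) × 50 + 26 = 57626.
Real time: 57626 / (50) = 28813/25 s.
Target frame: (28813/25) × (60000/1001) = 69151200/1001 ≈ 69082.118 → 69082.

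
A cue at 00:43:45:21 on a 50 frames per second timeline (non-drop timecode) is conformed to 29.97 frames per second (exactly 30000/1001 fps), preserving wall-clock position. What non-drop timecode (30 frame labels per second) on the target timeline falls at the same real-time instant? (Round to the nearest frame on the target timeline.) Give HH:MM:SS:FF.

00:43:42:24

Source frame index: (0×3600 + 43×60 + 45) × 50 + 21 = 131271.
Real time: 131271 / (50) = 131271/50 s.
Target frame: (131271/50) × (30000/1001) = 11251800/143 ≈ 78683.916 → 78684.
At 30 labels/s: frame 78684 → 00:43:42:24.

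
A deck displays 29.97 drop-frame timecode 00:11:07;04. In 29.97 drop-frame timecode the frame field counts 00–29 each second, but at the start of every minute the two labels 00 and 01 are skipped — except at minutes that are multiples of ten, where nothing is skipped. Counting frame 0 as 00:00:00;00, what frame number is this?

Complete 10-minute blocks: 1, each 17982 frames → 17982.
Remaining 1 whole minute in the current block: 1800 + 0 × 1798 = 1800 frames.
Within the current minute: 7 × 30 + 4 − 2 = 212 (labels ;00/;01 skipped at this minute). Total = 17982 + 1800 + 212 = 19994.

19994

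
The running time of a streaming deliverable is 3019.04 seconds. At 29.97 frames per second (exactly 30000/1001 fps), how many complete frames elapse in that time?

Frames = 3019.04 × 30000/1001 = 90571200/1001 ≈ 90480.7193.
Complete frames: 90480.

90480 frames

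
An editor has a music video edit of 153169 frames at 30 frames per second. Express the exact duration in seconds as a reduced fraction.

Running time = 153169 ÷ (30) = 153169 × 1/30 = 153169/30 s.

153169/30 seconds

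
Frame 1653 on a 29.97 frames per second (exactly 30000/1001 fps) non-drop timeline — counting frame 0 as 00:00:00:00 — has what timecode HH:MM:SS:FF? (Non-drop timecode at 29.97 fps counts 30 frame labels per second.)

00:00:55:03

1653 ÷ 30 = 55 full seconds, remainder 3 frames.
55 s = 0 h 0 min 55 s.
Timecode: 00:00:55:03.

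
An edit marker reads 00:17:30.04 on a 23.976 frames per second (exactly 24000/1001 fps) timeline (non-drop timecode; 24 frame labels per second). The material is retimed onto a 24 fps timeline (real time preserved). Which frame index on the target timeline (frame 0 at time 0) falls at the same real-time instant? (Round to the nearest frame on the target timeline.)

frame 25229

Source frame index: (0×3600 + 17×60 + 30) × 24 + 4 = 25204.
Real time: 25204 / (24000/1001) = 6307301/6000 s.
Target frame: (6307301/6000) × (24) = 6307301/250 ≈ 25229.204 → 25229.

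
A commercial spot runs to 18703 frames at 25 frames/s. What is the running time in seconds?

748.12 seconds

Running time = 18703 / (25) = 748.12 s.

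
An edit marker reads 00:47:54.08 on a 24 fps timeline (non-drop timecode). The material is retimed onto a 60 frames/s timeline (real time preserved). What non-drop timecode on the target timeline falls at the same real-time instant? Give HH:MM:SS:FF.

Source frame index: (0×3600 + 47×60 + 54) × 24 + 8 = 68984.
Real time: 68984 / (24) = 8623/3 s.
Target frame: (8623/3) × (60) = 172460.
At 60 labels/s: frame 172460 → 00:47:54:20.

00:47:54:20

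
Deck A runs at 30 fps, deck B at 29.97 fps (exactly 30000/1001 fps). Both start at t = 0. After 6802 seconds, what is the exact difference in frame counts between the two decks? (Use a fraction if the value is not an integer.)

204060/1001 frames

A emits 30 × 6802 = 204060 frames; B emits 30000/1001 × 6802 = 204060000/1001.
Difference = 204060/1001 frames (≈ 203.8561); B is behind A.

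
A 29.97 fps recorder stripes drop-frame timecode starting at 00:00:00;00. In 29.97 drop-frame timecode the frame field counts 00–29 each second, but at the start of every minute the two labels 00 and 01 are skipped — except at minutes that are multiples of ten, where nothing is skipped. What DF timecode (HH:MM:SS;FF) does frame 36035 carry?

00:20:02;11

Each 10-minute DF block holds 10 × 60 × 30 − 9 × 2 = 17982 frames. 36035 ÷ 17982 → 2 full blocks, remainder 71.
Within the partial block the first minute is 1800 frames and each further minute 1798, so 0 further minute boundaries passed. Total skipped labels = 18 × 2 + 2 × 0 = 36.
Non-drop label index = 36035 + 36 = 36071; at 30 labels/s that is 00:20:02:11, i.e. DF 00:20:02;11.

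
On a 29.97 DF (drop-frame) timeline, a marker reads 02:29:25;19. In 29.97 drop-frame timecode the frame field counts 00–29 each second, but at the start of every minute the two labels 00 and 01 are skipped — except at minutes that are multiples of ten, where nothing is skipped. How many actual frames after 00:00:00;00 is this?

268699

As if non-drop at 30 labels/s: (2 × 3600 + 29 × 60 + 25) × 30 + 19 = 268969.
Minute boundaries passed: 149; those not divisible by 10: 149 − 14 = 135; dropped labels = 2 × 135 = 270.
Actual frame index = 268969 − 270 = 268699.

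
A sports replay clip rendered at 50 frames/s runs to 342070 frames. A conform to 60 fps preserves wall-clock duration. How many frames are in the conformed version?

410484 frames

Target frames = source frames × (target rate / source rate) = 342070 × (60)/(50) = 342070 × 6/5 = 410484.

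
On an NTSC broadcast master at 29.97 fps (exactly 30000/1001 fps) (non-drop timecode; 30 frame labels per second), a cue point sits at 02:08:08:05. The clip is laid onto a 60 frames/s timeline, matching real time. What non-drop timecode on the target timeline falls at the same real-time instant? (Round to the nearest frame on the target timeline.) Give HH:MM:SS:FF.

02:08:15:51

Source frame index: (2×3600 + 8×60 + 8) × 30 + 5 = 230645.
Real time: 230645 / (30000/1001) = 46175129/6000 s.
Target frame: (46175129/6000) × (60) = 46175129/100 ≈ 461751.290 → 461751.
At 60 labels/s: frame 461751 → 02:08:15:51.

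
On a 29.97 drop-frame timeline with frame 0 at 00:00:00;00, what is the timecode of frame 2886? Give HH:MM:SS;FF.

00:01:36;08

Each 10-minute DF block holds 10 × 60 × 30 − 9 × 2 = 17982 frames. 2886 ÷ 17982 → 0 full blocks, remainder 2886.
Within the partial block the first minute is 1800 frames and each further minute 1798, so 1 further minute boundary passed. Total skipped labels = 18 × 0 + 2 × 1 = 2.
Non-drop label index = 2886 + 2 = 2888; at 30 labels/s that is 00:01:36:08, i.e. DF 00:01:36;08.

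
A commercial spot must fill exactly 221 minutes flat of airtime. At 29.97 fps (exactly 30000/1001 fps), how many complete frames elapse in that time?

221 min = 13260 s.
Frames = 13260 × 30000/1001 = 30600000/77 ≈ 397402.5974.
Complete frames: 397402.

397402 frames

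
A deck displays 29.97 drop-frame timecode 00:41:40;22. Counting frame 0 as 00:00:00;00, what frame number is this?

As if non-drop at 30 labels/s: (0 × 3600 + 41 × 60 + 40) × 30 + 22 = 75022.
Minute boundaries passed: 41; those not divisible by 10: 41 − 4 = 37; dropped labels = 2 × 37 = 74.
Actual frame index = 75022 − 74 = 74948.

74948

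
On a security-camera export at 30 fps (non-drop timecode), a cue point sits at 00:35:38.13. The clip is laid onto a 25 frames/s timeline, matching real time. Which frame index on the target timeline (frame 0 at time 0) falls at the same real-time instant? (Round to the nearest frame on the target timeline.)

frame 53461

Source frame index: (0×3600 + 35×60 + 38) × 30 + 13 = 64153.
Real time: 64153 / (30) = 64153/30 s.
Target frame: (64153/30) × (25) = 320765/6 ≈ 53460.833 → 53461.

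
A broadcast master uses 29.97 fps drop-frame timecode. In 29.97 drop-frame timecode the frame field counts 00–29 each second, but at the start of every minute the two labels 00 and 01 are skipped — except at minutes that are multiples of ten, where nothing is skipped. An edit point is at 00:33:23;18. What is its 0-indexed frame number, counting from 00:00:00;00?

Complete 10-minute blocks: 3, each 17982 frames → 53946.
Remaining 3 whole minutes in the current block: 1800 + 2 × 1798 = 5396 frames.
Within the current minute: 23 × 30 + 18 − 2 = 706 (labels ;00/;01 skipped at this minute). Total = 53946 + 5396 + 706 = 60048.

60048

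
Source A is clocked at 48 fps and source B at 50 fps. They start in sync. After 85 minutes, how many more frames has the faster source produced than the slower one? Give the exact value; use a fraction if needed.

85 min = 5100 s.
A emits 48 × 5100 = 244800 frames; B emits 50 × 5100 = 255000.
Difference = 10200 frames; B is ahead of A.

10200 frames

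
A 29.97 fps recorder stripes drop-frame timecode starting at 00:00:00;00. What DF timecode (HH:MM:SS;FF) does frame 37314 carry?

00:20:45;00

Ten DF minutes hold 17982 frames, so frame 37314 lies in block 2 (frames 35964–53945) with 1350 frames into that block.
The block's first minute is 1800 frames and the rest 1798 each; 1350 frames reaches minute 0, so 2 × 18 + 0 × 2 = 36 labels have been skipped so far.
Adding those back, label number 37314 + 36 = 37350 at 30 labels/s is 1245 s + 0 f = 0 h 20 min 45 s frame 0, i.e. 00:20:45;00.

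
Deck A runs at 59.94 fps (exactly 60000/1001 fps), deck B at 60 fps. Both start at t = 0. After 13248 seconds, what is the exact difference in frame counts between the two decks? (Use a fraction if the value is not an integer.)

A emits 60000/1001 × 13248 = 794880000/1001 frames; B emits 60 × 13248 = 794880.
Difference = 794880/1001 frames (≈ 794.0859); B is ahead of A.

794880/1001 frames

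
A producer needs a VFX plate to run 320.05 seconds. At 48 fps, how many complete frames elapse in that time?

Frames = 320.05 × 48 = 76812/5 ≈ 15362.4000.
Complete frames: 15362.

15362 frames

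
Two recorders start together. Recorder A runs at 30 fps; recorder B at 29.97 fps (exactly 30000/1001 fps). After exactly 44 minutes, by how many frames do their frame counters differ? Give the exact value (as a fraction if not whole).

44 min = 2640 s.
A emits 30 × 2640 = 79200 frames; B emits 30000/1001 × 2640 = 7200000/91.
Difference = 7200/91 frames (≈ 79.1209); B is behind A.

7200/91 frames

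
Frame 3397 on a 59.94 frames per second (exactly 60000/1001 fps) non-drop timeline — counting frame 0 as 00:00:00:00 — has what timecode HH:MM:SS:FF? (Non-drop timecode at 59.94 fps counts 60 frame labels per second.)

3397 ÷ 60 = 56 full seconds, remainder 37 frames.
56 s = 0 h 0 min 56 s.
Timecode: 00:00:56:37.

00:00:56:37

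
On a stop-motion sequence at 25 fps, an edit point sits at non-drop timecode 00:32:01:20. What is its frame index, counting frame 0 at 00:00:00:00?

Total seconds to the label: (0 × 3600 + 32 × 60 + 1) = 1921.
Frame index = 1921 × 25 + 20 = 48045.

48045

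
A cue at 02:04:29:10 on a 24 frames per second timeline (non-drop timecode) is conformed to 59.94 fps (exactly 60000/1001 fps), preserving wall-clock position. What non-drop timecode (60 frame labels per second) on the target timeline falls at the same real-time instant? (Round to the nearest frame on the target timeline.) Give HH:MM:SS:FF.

02:04:21:57

Source frame index: (2×3600 + 4×60 + 29) × 24 + 10 = 179266.
Real time: 179266 / (24) = 89633/12 s.
Target frame: (89633/12) × (60000/1001) = 448165000/1001 ≈ 447717.283 → 447717.
At 60 labels/s: frame 447717 → 02:04:21:57.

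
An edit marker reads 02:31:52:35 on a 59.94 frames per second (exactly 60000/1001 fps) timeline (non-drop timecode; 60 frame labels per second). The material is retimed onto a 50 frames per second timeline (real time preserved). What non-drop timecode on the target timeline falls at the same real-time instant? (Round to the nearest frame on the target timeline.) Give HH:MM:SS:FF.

02:32:01:35

Source frame index: (2×3600 + 31×60 + 52) × 60 + 35 = 546755.
Real time: 546755 / (60000/1001) = 109460351/12000 s.
Target frame: (109460351/12000) × (50) = 109460351/240 ≈ 456084.796 → 456085.
At 50 labels/s: frame 456085 → 02:32:01:35.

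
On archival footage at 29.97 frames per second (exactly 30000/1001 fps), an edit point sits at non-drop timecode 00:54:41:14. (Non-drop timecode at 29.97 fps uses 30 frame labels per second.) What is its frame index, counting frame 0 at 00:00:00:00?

frame 98444

Total seconds to the label: (0 × 3600 + 54 × 60 + 41) = 3281.
Frame index = 3281 × 30 + 14 = 98444.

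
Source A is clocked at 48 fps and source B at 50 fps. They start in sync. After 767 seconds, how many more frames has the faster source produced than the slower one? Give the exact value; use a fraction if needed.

A emits 48 × 767 = 36816 frames; B emits 50 × 767 = 38350.
Difference = 1534 frames; B is ahead of A.

1534 frames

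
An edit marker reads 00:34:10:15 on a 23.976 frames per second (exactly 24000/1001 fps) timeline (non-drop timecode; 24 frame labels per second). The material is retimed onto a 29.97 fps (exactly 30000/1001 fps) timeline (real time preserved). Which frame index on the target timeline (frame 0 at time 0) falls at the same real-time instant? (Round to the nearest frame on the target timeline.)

frame 61519

Source frame index: (0×3600 + 34×60 + 10) × 24 + 15 = 49215.
Real time: 49215 / (24000/1001) = 3284281/1600 s.
Target frame: (3284281/1600) × (30000/1001) = 246075/4 ≈ 61518.750 → 61519.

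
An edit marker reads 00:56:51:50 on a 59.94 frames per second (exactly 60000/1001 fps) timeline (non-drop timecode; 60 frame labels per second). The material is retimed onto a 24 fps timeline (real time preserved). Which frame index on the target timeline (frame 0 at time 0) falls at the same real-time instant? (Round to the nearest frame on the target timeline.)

frame 81966

Source frame index: (0×3600 + 56×60 + 51) × 60 + 50 = 204710.
Real time: 204710 / (60000/1001) = 20491471/6000 s.
Target frame: (20491471/6000) × (24) = 20491471/250 ≈ 81965.884 → 81966.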